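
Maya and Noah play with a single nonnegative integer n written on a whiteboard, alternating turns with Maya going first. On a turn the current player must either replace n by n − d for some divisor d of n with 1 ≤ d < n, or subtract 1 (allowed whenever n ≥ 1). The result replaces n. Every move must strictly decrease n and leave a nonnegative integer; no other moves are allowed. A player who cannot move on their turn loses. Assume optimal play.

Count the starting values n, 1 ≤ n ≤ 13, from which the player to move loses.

Build the W/L table. Terminal = L. A non-terminal position is W if it has a move to some L; otherwise it is L.
n=0: no move → L
n=1: →0(L), so W
n=2: →1(W) only, which is W, so L
n=3: →2(L), so W
n=4: →2(L), so W
n=5: →4(W) only, which is W, so L
n=6: →5(L), so W
n=7: →6(W) only, which is W, so L
n=8: →7(L), so W
n=9: →6(W), 8(W) — all W, so L
n=10: →5(L), so W
n=11: →10(W) only, which is W, so L
n=12: →9(L), so W
n=13: →12(W) only, which is W, so L
L entries with 1 ≤ n ≤ 13 (n=0 is outside the asked range and is not counted): n = 2, 5, 7, 9, 11, 13; that makes 6.

6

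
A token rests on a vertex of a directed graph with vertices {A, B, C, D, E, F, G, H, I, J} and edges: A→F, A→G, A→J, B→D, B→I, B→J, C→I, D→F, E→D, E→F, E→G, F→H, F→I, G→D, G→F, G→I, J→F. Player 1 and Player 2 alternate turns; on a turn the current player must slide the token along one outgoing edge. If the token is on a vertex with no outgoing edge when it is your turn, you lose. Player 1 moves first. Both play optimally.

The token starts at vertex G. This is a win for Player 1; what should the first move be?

Move to D.

Label each position W (a win for the player to move) or L (a loss). A position with no legal move is L; any other position is W exactly when some move reaches an L, and L when every move reaches a W.
Every edge goes from a vertex to one that appears earlier in the order I, H, F, D, G, E, J, A, C, B, so processing vertices in that order labels each vertex after all of its successors.
I: no outgoing edge → L
H: no outgoing edge → L
F: can move to H, which is L ⇒ W
D: the only move is to F(W), a W ⇒ L
G: can move to D, which is L ⇒ W
E: can move to D, which is L ⇒ W
J: the only move is to F(W), a W ⇒ L
A: can move to J, which is L ⇒ W
C: can move to I, which is L ⇒ W
B: can move to J, which is L ⇒ W
From G, the L positions reachable in one move are: D, I. Any move reaching one of these is winning.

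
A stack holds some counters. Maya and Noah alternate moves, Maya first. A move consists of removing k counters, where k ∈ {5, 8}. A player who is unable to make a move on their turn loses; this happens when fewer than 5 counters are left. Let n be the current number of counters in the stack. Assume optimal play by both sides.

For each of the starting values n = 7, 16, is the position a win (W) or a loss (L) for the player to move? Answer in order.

7: W, 16: L

Work bottom-up. With no move the player to move loses. Otherwise the position is W if at least one move leads to an L position for the opponent, and L if every move leads to a W.
n=0: no move → L
n=1: no move → L
n=2: no move → L
n=3: no move → L
n=4: no move → L
n=5: W (go to 0, an L position)
n=6: W (go to 1, an L position)
n=7: W (go to 2, an L position)
n=8: W (go to 3, an L position)
n=9: W (go to 4, an L position)
n=10: W (go to 2, an L position)
n=11: W (go to 3, an L position)
n=12: W (go to 4, an L position)
n=13: L (options 8(W), 5(W) are all W)
n=14: L (options 9(W), 6(W) are all W)
n=15: L (options 10(W), 7(W) are all W)
n=16: L (options 11(W), 8(W) are all W)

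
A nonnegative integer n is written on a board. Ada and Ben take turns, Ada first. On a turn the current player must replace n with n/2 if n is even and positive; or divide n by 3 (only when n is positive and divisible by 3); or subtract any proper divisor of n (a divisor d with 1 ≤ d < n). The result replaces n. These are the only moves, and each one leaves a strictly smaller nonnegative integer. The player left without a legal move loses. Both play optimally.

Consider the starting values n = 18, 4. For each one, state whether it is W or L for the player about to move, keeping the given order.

Build the W/L table. Terminal = L. A non-terminal position is W if it has a move to some L; otherwise it is L.
n=0: no move → L
n=1: no move → L
n=2: W (go to 1, an L position)
n=3: W (go to 1, an L position)
n=4: L (options 2(W), 3(W) are all W)
n=5: W (go to 4, an L position)
n=6: W (go to 4, an L position)
n=7: L (sole option 6(W) is W)
n=8: W (go to 4, an L position)
n=9: L (options 3(W), 6(W), 8(W) are all W)
n=10: W (go to 9, an L position)
n=11: L (sole option 10(W) is W)
n=12: W (go to 4, an L position)
n=13: L (sole option 12(W) is W)
n=14: W (go to 7, an L position)
n=15: L (options 5(W), 10(W), 12(W), 14(W) are all W)
n=16: W (go to 15, an L position)
n=17: L (sole option 16(W) is W)
n=18: W (go to 9, an L position)

18: W, 4: L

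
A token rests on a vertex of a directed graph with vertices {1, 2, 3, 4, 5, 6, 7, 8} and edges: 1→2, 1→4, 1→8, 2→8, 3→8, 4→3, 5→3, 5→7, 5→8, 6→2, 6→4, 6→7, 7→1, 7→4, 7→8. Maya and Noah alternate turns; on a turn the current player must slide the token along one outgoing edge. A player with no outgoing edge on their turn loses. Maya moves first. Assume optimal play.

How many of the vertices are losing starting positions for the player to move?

2

Classify positions by backward induction: terminal positions (no move available) are L. From any other position, the mover wins iff some move reaches an L.
Every edge goes from a vertex to one that appears earlier in the order 8, 3, 2, 4, 1, 7, 5, 6, so processing vertices in that order labels each vertex after all of its successors.
8: no outgoing edge → L
3: W (go to 8, an L position)
2: W (go to 8, an L position)
4: L (sole option 3(W) is W)
1: W (go to 4, an L position)
7: W (go to 4, an L position)
5: W (go to 8, an L position)
6: W (go to 4, an L position)
The L vertices are 4, 8; that is 2 in all.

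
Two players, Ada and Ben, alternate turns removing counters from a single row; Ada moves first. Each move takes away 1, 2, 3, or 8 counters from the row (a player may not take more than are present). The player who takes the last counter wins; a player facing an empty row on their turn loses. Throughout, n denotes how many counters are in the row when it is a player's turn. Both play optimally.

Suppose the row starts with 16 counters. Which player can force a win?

Classify positions by backward induction: terminal positions (no move available) are L. From any other position, the mover wins iff some move reaches an L.
n=0: no move → L
n=1: can move to 0, which is L ⇒ W
n=2: can move to 0, which is L ⇒ W
n=3: can move to 0, which is L ⇒ W
n=4: moves to 3(W), 2(W), 1(W); every one is W ⇒ L
n=5: can move to 4, which is L ⇒ W
n=6: can move to 4, which is L ⇒ W
n=7: can move to 4, which is L ⇒ W
n=8: can move to 0, which is L ⇒ W
n=9: moves to 8(W), 7(W), 6(W), 1(W); every one is W ⇒ L
n=10: can move to 9, which is L ⇒ W
n=11: can move to 9, which is L ⇒ W
n=12: can move to 9, which is L ⇒ W
n=13: moves to 12(W), 11(W), 10(W), 5(W); every one is W ⇒ L
n=14: can move to 13, which is L ⇒ W
n=15: can move to 13, which is L ⇒ W
n=16: can move to 13, which is L ⇒ W
From 16 Ada can remove 3, leaving 13, reaching an L position.

Ada wins.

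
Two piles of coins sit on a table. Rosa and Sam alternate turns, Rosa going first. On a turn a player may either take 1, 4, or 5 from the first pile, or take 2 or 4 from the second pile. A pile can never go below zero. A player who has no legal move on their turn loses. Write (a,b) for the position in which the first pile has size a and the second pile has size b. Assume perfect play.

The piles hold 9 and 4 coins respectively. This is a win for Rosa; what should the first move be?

Use the standard recursion: the mover loses at a terminal position; elsewhere, the mover wins exactly when some move hands the opponent an L position.
No move ever increases a pile, so every position that can arise here has a ≤ 9 and b ≤ 4; it is enough to label the cells with 0 ≤ a ≤ 9 and 0 ≤ b ≤ 4.
Every move lowers a or b (never raises either), so fill the grid row by row in increasing a, and left to right within a row: each cell's successors are then already labelled.
      b=0  b=1  b=2  b=3  b=4
a=0:    L    L    W    W    W
a=1:    W    W    L    L    W
a=2:    L    L    W    W    W
a=3:    W    W    L    L    W
a=4:    W    W    W    W    L
a=5:    W    W    W    W    W
a=6:    W    W    W    W    L
a=7:    W    W    W    W    W
a=8:    L    L    W    W    W
a=9:    W    W    L    L    W
Cells with no legal move (terminal, hence L): (0,0), (0,1).
The remaining L cells, each justified by listing all of its moves:
(1,2): only reaches (0,2)(W), (1,0)(W), all W → L
(1,3): only reaches (0,3)(W), (1,1)(W), all W → L
(2,0): only reaches (1,0)(W), which is W → L
(2,1): only reaches (1,1)(W), which is W → L
(3,2): only reaches (2,2)(W), (3,0)(W), all W → L
(3,3): only reaches (2,3)(W), (3,1)(W), all W → L
(4,4): only reaches (3,4)(W), (0,4)(W), (4,2)(W), (4,0)(W), all W → L
(6,4): only reaches (5,4)(W), (2,4)(W), (1,4)(W), (6,2)(W), (6,0)(W), all W → L
(8,0): only reaches (7,0)(W), (4,0)(W), (3,0)(W), all W → L
(8,1): only reaches (7,1)(W), (4,1)(W), (3,1)(W), all W → L
(9,2): only reaches (8,2)(W), (5,2)(W), (4,2)(W), (9,0)(W), all W → L
(9,3): only reaches (8,3)(W), (5,3)(W), (4,3)(W), (9,1)(W), all W → L
Every other cell has at least one move into one of the L cells above, so it is W.
From (9,4), the L positions reachable in one move are: (4,4), (9,2). Any move reaching one of these is winning.

Move to (4,4).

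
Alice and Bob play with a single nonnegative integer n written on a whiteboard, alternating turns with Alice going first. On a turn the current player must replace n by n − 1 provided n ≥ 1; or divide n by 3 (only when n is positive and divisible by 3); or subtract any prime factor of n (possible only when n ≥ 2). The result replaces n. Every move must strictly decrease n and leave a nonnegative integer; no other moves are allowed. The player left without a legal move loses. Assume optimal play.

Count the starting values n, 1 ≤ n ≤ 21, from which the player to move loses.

Use the standard recursion: the mover loses at a terminal position; elsewhere, the mover wins exactly when some move hands the opponent an L position.
n=0: no move → L
n=1: W (go to 0, an L position)
n=2: W (go to 0, an L position)
n=3: W (go to 0, an L position)
n=4: L (options 2(W), 3(W) are all W)
n=5: W (go to 0, an L position)
n=6: W (go to 4, an L position)
n=7: W (go to 0, an L position)
n=8: L (options 6(W), 7(W) are all W)
n=9: W (go to 8, an L position)
n=10: W (go to 8, an L position)
n=11: W (go to 0, an L position)
n=12: W (go to 4, an L position)
n=13: W (go to 0, an L position)
n=14: L (options 7(W), 12(W), 13(W) are all W)
n=15: W (go to 14, an L position)
n=16: W (go to 14, an L position)
n=17: W (go to 0, an L position)
n=18: L (options 6(W), 15(W), 16(W), 17(W) are all W)
n=19: W (go to 0, an L position)
n=20: W (go to 18, an L position)
n=21: W (go to 14, an L position)
L entries with 1 ≤ n ≤ 21 (n=0 is outside the asked range and is not counted): n = 4, 8, 14, 18; that makes 4.

4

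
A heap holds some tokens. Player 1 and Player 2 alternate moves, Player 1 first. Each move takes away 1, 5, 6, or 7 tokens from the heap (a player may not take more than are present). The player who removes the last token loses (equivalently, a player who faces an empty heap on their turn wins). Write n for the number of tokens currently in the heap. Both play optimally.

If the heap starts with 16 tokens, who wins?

Classify positions by backward induction: terminal positions (no move available) are W. From any other position, the mover wins iff some move reaches an L.
n=0: no move; the opponent has just taken the last token and therefore loses → W
n=1: →0(W) only, which is W, so L
n=2: →1(L), so W
n=3: →2(W) only, which is W, so L
n=4: →3(L), so W
n=5: →4(W), 0(W) — all W, so L
n=6: →5(L), so W
n=7: →1(L), so W
n=8: →3(L), so W
n=9: →3(L), so W
n=10: →5(L), so W
n=11: →5(L), so W
n=12: →5(L), so W
n=13: →12(W), 8(W), 7(W), 6(W) — all W, so L
n=14: →13(L), so W
n=15: →14(W), 10(W), 9(W), 8(W) — all W, so L
n=16: →15(L), so W
From 16 Player 1 can remove 1, leaving 15, reaching an L position.

Player 1 wins.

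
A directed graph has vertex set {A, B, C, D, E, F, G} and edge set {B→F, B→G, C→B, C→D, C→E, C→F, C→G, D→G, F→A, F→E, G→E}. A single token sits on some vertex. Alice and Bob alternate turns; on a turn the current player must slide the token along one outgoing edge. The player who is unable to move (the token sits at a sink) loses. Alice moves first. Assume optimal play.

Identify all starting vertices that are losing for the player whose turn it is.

Positions with no move are L. A position that does have a move is losing for the player to move precisely when every available move leads to a winning position for the opponent. Fill in the labels:
Every edge goes from a vertex to one that appears earlier in the order A, E, F, G, B, D, C, so processing vertices in that order labels each vertex after all of its successors.
A: no outgoing edge → L
E: no outgoing edge → L
F: reaches L-position E → W
G: reaches L-position E → W
B: only reaches G(W), F(W), all W → L
D: only reaches G(W), which is W → L
C: reaches L-position D → W
The losing starting vertices are exactly the entries labelled L in this table (4 of them).

A, B, D, E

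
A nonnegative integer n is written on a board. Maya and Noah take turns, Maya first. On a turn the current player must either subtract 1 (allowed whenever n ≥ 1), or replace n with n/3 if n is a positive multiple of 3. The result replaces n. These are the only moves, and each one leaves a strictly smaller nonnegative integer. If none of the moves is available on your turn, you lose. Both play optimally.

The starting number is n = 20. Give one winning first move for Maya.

Positions with no move are L. A position that does have a move is losing for the player to move precisely when every available move leads to a winning position for the opponent. Fill in the labels:
n=0: no move → L
n=1: reaches L-position 0 → W
n=2: only reaches 1(W), which is W → L
n=3: reaches L-position 2 → W
n=4: only reaches 3(W), which is W → L
n=5: reaches L-position 4 → W
n=6: reaches L-position 2 → W
n=7: only reaches 6(W), which is W → L
n=8: reaches L-position 7 → W
n=9: only reaches 3(W), 8(W), all W → L
n=10: reaches L-position 9 → W
n=11: only reaches 10(W), which is W → L
n=12: reaches L-position 4 → W
n=13: only reaches 12(W), which is W → L
n=14: reaches L-position 13 → W
n=15: only reaches 5(W), 14(W), all W → L
n=16: reaches L-position 15 → W
n=17: only reaches 16(W), which is W → L
n=18: reaches L-position 17 → W
n=19: only reaches 18(W), which is W → L
n=20: reaches L-position 19 → W
From 20, the L positions reachable in one move are: 19.

Move to 19.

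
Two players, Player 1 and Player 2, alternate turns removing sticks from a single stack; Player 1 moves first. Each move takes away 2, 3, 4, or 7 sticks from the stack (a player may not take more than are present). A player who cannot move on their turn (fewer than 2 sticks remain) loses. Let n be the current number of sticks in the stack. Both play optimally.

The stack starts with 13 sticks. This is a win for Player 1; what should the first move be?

Use the standard recursion: the mover loses at a terminal position; elsewhere, the mover wins exactly when some move hands the opponent an L position.
n=0: no move → L
n=1: no move → L
n=2: →0(L), so W
n=3: →1(L), so W
n=4: →1(L), so W
n=5: →1(L), so W
n=6: →4(W), 3(W), 2(W) — all W, so L
n=7: →0(L), so W
n=8: →6(L), so W
n=9: →6(L), so W
n=10: →6(L), so W
n=11: →9(W), 8(W), 7(W), 4(W) — all W, so L
n=12: →10(W), 9(W), 8(W), 5(W) — all W, so L
n=13: →11(L), so W
From 13, the L positions reachable in one move are: 11, 6. Any move reaching one of these is winning.

Remove 2, leaving 11.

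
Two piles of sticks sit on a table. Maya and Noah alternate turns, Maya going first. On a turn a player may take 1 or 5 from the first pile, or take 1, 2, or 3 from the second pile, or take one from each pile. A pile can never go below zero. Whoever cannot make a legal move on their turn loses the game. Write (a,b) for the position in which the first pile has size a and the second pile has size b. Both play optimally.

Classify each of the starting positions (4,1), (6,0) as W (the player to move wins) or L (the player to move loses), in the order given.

Classify positions by backward induction: terminal positions (no move available) are L. From any other position, the mover wins iff some move reaches an L.
No move ever increases a pile, so every position that can arise here has a ≤ 6 and b ≤ 1; it is enough to label the cells with 0 ≤ a ≤ 6 and 0 ≤ b ≤ 1.
Every move lowers a or b (never raises either), so fill the grid row by row in increasing a, and left to right within a row: each cell's successors are then already labelled.
      b=0  b=1
a=0:    L    W
a=1:    W    W
a=2:    L    W
a=3:    W    W
a=4:    L    W
a=5:    W    W
a=6:    L    W
Cells with no legal move (terminal, hence L): (0,0).
The remaining L cells, each justified by listing all of its moves:
(2,0): →(1,0)(W) only, which is W, so L
(4,0): →(3,0)(W) only, which is W, so L
(6,0): →(5,0)(W), (1,0)(W) — all W, so L
Every other cell has at least one move into one of the L cells above, so it is W.
(4,1): the move to (4,0) reaches an L cell, so W
(6,0): one of the L cells justified above, so L

(4,1): W, (6,0): L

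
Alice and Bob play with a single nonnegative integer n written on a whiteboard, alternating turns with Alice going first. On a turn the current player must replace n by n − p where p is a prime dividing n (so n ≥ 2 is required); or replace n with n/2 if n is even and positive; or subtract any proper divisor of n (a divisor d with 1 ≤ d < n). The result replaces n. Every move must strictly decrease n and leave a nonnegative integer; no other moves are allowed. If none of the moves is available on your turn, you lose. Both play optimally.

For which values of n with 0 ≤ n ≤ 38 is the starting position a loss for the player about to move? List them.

Label each position W (a win for the player to move) or L (a loss). A position with no legal move is L; any other position is W exactly when some move reaches an L, and L when every move reaches a W.
n=0: no move → L
n=1: no move → L
n=2: reaches L-position 0 → W
n=3: reaches L-position 0 → W
n=4: only reaches 2(W), 3(W), all W → L
n=5: reaches L-position 0 → W
n=6: reaches L-position 4 → W
n=7: reaches L-position 0 → W
n=8: reaches L-position 4 → W
n=9: only reaches 6(W), 8(W), all W → L
n=10: reaches L-position 9 → W
n=11: reaches L-position 0 → W
n=12: reaches L-position 9 → W
n=13: reaches L-position 0 → W
n=14: only reaches 7(W), 12(W), 13(W), all W → L
n=15: reaches L-position 14 → W
n=16: reaches L-position 14 → W
n=17: reaches L-position 0 → W
n=18: reaches L-position 9 → W
n=19: reaches L-position 0 → W
n=20: only reaches 10(W), 15(W), 16(W), 18(W), 19(W), all W → L
n=21: reaches L-position 14 → W
n=22: reaches L-position 20 → W
n=23: reaches L-position 0 → W
n=24: reaches L-position 20 → W
n=25: reaches L-position 20 → W
n=26: only reaches 13(W), 24(W), 25(W), all W → L
n=27: reaches L-position 26 → W
n=28: reaches L-position 14 → W
n=29: reaches L-position 0 → W
n=30: reaches L-position 20 → W
n=31: reaches L-position 0 → W
n=32: only reaches 16(W), 24(W), 28(W), 30(W), 31(W), all W → L
n=33: reaches L-position 32 → W
n=34: reaches L-position 32 → W
n=35: only reaches 28(W), 30(W), 34(W), all W → L
n=36: reaches L-position 32 → W
n=37: reaches L-position 0 → W
n=38: only reaches 19(W), 36(W), 37(W), all W → L
The losing starting values of n are exactly the entries labelled L in this table (10 of them).

0, 1, 4, 9, 14, 20, 26, 32, 35, 38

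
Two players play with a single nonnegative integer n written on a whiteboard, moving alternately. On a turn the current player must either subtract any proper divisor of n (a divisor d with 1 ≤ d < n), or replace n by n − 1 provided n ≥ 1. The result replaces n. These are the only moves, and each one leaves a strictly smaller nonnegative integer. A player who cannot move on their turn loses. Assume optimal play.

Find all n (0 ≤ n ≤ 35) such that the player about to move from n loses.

Label each position W (a win for the player to move) or L (a loss). A position with no legal move is L; any other position is W exactly when some move reaches an L, and L when every move reaches a W.
n=0: no move → L
n=1: reaches L-position 0 → W
n=2: only reaches 1(W), which is W → L
n=3: reaches L-position 2 → W
n=4: reaches L-position 2 → W
n=5: only reaches 4(W), which is W → L
n=6: reaches L-position 5 → W
n=7: only reaches 6(W), which is W → L
n=8: reaches L-position 7 → W
n=9: only reaches 6(W), 8(W), all W → L
n=10: reaches L-position 5 → W
n=11: only reaches 10(W), which is W → L
n=12: reaches L-position 9 → W
n=13: only reaches 12(W), which is W → L
n=14: reaches L-position 7 → W
n=15: only reaches 10(W), 12(W), 14(W), all W → L
n=16: reaches L-position 15 → W
n=17: only reaches 16(W), which is W → L
n=18: reaches L-position 9 → W
n=19: only reaches 18(W), which is W → L
n=20: reaches L-position 15 → W
n=21: only reaches 14(W), 18(W), 20(W), all W → L
n=22: reaches L-position 11 → W
n=23: only reaches 22(W), which is W → L
n=24: reaches L-position 21 → W
n=25: only reaches 20(W), 24(W), all W → L
n=26: reaches L-position 13 → W
n=27: only reaches 18(W), 24(W), 26(W), all W → L
n=28: reaches L-position 21 → W
n=29: only reaches 28(W), which is W → L
n=30: reaches L-position 15 → W
n=31: only reaches 30(W), which is W → L
n=32: reaches L-position 31 → W
n=33: only reaches 22(W), 30(W), 32(W), all W → L
n=34: reaches L-position 17 → W
n=35: only reaches 28(W), 30(W), 34(W), all W → L
The losing starting values of n are exactly the entries labelled L in this table (18 of them).

0, 2, 5, 7, 9, 11, 13, 15, 17, 19, 21, 23, 25, 27, 29, 31, 33, 35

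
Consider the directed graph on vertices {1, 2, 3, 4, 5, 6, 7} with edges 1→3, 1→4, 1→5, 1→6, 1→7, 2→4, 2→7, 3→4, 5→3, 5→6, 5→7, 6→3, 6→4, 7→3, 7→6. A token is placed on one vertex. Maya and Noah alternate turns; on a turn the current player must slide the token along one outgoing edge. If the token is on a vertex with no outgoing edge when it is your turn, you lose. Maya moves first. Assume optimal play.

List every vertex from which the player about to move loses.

4, 7

Positions with no move are L. A position that does have a move is losing for the player to move precisely when every available move leads to a winning position for the opponent. Fill in the labels:
Every edge goes from a vertex to one that appears earlier in the order 4, 3, 6, 7, 5, 1, 2, so processing vertices in that order labels each vertex after all of its successors.
4: no outgoing edge → L
3: reaches L-position 4 → W
6: reaches L-position 4 → W
7: only reaches 6(W), 3(W), all W → L
5: reaches L-position 7 → W
1: reaches L-position 7 → W
2: reaches L-position 7 → W
Reading off the rows marked L gives the requested list; there are 2 such vertices.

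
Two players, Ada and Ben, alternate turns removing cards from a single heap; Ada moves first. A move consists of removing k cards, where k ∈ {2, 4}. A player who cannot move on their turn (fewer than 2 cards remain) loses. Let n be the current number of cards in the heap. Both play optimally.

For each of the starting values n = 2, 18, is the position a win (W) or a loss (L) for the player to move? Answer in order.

2: W, 18: L

Use the standard recursion: the mover loses at a terminal position; elsewhere, the mover wins exactly when some move hands the opponent an L position.
n=0: no move → L
n=1: no move → L
n=2: →0(L), so W
n=3: →1(L), so W
n=4: →0(L), so W
n=5: →1(L), so W
n=6: →4(W), 2(W) — all W, so L
n=7: →5(W), 3(W) — all W, so L
n=8: →6(L), so W
n=9: →7(L), so W
n=10: →6(L), so W
n=11: →7(L), so W
n=12: →10(W), 8(W) — all W, so L
n=13: →11(W), 9(W) — all W, so L
n=14: →12(L), so W
n=15: →13(L), so W
n=16: →12(L), so W
n=17: →13(L), so W
n=18: →16(W), 14(W) — all W, so L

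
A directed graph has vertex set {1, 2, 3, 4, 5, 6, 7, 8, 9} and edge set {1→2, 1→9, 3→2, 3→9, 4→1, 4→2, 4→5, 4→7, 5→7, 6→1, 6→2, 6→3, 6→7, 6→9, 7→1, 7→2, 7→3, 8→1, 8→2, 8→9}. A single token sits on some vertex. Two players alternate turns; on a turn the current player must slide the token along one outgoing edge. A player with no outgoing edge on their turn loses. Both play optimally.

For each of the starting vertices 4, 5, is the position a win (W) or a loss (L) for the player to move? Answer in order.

Use the standard recursion: the mover loses at a terminal position; elsewhere, the mover wins exactly when some move hands the opponent an L position.
Every edge goes from a vertex to one that appears earlier in the order 9, 2, 3, 1, 8, 7, 5, 4, 6, so processing vertices in that order labels each vertex after all of its successors.
9: no outgoing edge → L
2: no outgoing edge → L
3: W (go to 2, an L position)
1: W (go to 2, an L position)
8: W (go to 2, an L position)
7: W (go to 2, an L position)
5: L (sole option 7(W) is W)
4: W (go to 5, an L position)
6: W (go to 2, an L position)

4: W, 5: L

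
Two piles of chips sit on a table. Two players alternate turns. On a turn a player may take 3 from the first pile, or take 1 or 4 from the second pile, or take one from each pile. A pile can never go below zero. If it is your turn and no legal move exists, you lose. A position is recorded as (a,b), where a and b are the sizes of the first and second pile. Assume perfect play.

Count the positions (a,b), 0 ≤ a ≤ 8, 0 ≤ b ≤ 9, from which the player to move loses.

34

Label each position W (a win for the player to move) or L (a loss). A position with no legal move is L; any other position is W exactly when some move reaches an L, and L when every move reaches a W.
Every move lowers a or b (never raises either), so fill the grid row by row in increasing a, and left to right within a row: each cell's successors are then already labelled.
      b=0  b=1  b=2  b=3  b=4  b=5  b=6  b=7  b=8  b=9
a=0:    L    W    L    W    W    L    W    L    W    W
a=1:    L    W    L    W    W    L    W    L    W    W
a=2:    L    W    L    W    W    L    W    L    W    W
a=3:    W    W    W    W    L    W    W    W    W    L
a=4:    W    L    W    L    W    W    L    W    L    W
a=5:    W    L    W    L    W    W    L    W    L    W
a=6:    L    W    W    L    W    L    W    W    L    W
a=7:    L    W    L    W    W    L    W    L    W    W
a=8:    L    W    L    W    W    L    W    L    W    W
Cells with no legal move (terminal, hence L): (0,0), (1,0), (2,0).
The remaining L cells, each justified by listing all of its moves:
(0,2): →(0,1)(W) only, which is W, so L
(0,5): →(0,4)(W), (0,1)(W) — all W, so L
(0,7): →(0,6)(W), (0,3)(W) — all W, so L
(1,2): →(1,1)(W), (0,1)(W) — all W, so L
(1,5): →(1,4)(W), (1,1)(W), (0,4)(W) — all W, so L
(1,7): →(1,6)(W), (1,3)(W), (0,6)(W) — all W, so L
(2,2): →(2,1)(W), (1,1)(W) — all W, so L
(2,5): →(2,4)(W), (2,1)(W), (1,4)(W) — all W, so L
(2,7): →(2,6)(W), (2,3)(W), (1,6)(W) — all W, so L
(3,4): →(0,4)(W), (3,3)(W), (3,0)(W), (2,3)(W) — all W, so L
(3,9): →(0,9)(W), (3,8)(W), (3,5)(W), (2,8)(W) — all W, so L
(4,1): →(1,1)(W), (4,0)(W), (3,0)(W) — all W, so L
(4,3): →(1,3)(W), (4,2)(W), (3,2)(W) — all W, so L
(4,6): →(1,6)(W), (4,5)(W), (4,2)(W), (3,5)(W) — all W, so L
(4,8): →(1,8)(W), (4,7)(W), (4,4)(W), (3,7)(W) — all W, so L
(5,1): →(2,1)(W), (5,0)(W), (4,0)(W) — all W, so L
(5,3): →(2,3)(W), (5,2)(W), (4,2)(W) — all W, so L
(5,6): →(2,6)(W), (5,5)(W), (5,2)(W), (4,5)(W) — all W, so L
(5,8): →(2,8)(W), (5,7)(W), (5,4)(W), (4,7)(W) — all W, so L
(6,0): →(3,0)(W) only, which is W, so L
(6,3): →(3,3)(W), (6,2)(W), (5,2)(W) — all W, so L
(6,5): →(3,5)(W), (6,4)(W), (6,1)(W), (5,4)(W) — all W, so L
(6,8): →(3,8)(W), (6,7)(W), (6,4)(W), (5,7)(W) — all W, so L
(7,0): →(4,0)(W) only, which is W, so L
(7,2): →(4,2)(W), (7,1)(W), (6,1)(W) — all W, so L
(7,5): →(4,5)(W), (7,4)(W), (7,1)(W), (6,4)(W) — all W, so L
(7,7): →(4,7)(W), (7,6)(W), (7,3)(W), (6,6)(W) — all W, so L
(8,0): →(5,0)(W) only, which is W, so L
(8,2): →(5,2)(W), (8,1)(W), (7,1)(W) — all W, so L
(8,5): →(5,5)(W), (8,4)(W), (8,1)(W), (7,4)(W) — all W, so L
(8,7): →(5,7)(W), (8,6)(W), (8,3)(W), (7,6)(W) — all W, so L
Every other cell has at least one move into one of the L cells above, so it is W.
L cells per row: a=0: 4, a=1: 4, a=2: 4, a=3: 2, a=4: 4, a=5: 4, a=6: 4, a=7: 4, a=8: 4; total 34.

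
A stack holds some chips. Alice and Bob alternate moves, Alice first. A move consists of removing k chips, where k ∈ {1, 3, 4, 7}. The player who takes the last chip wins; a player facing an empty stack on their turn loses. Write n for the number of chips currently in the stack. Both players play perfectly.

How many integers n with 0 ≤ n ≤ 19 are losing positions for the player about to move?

6

Classify positions by backward induction: terminal positions (no move available) are L. From any other position, the mover wins iff some move reaches an L.
n=0: no move → L
n=1: can move to 0, which is L ⇒ W
n=2: the only move is to 1(W), a W ⇒ L
n=3: can move to 2, which is L ⇒ W
n=4: can move to 0, which is L ⇒ W
n=5: can move to 2, which is L ⇒ W
n=6: can move to 2, which is L ⇒ W
n=7: can move to 0, which is L ⇒ W
n=8: moves to 7(W), 5(W), 4(W), 1(W); every one is W ⇒ L
n=9: can move to 8, which is L ⇒ W
n=10: moves to 9(W), 7(W), 6(W), 3(W); every one is W ⇒ L
n=11: can move to 10, which is L ⇒ W
n=12: can move to 8, which is L ⇒ W
n=13: can move to 10, which is L ⇒ W
n=14: can move to 10, which is L ⇒ W
n=15: can move to 8, which is L ⇒ W
n=16: moves to 15(W), 13(W), 12(W), 9(W); every one is W ⇒ L
n=17: can move to 16, which is L ⇒ W
n=18: moves to 17(W), 15(W), 14(W), 11(W); every one is W ⇒ L
n=19: can move to 18, which is L ⇒ W
L entries with 0 ≤ n ≤ 19: n = 0, 2, 8, 10, 16, 18; that makes 6.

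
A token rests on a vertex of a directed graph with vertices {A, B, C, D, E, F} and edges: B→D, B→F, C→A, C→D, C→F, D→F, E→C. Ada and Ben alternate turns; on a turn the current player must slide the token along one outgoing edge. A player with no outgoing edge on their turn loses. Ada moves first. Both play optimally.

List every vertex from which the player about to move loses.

A, E, F

Work bottom-up. With no move the player to move loses. Otherwise the position is W if at least one move leads to an L position for the opponent, and L if every move leads to a W.
Every edge goes from a vertex to one that appears earlier in the order A, F, D, C, E, B, so processing vertices in that order labels each vertex after all of its successors.
A: no outgoing edge → L
F: no outgoing edge → L
D: W (go to F, an L position)
C: W (go to F, an L position)
E: L (sole option C(W) is W)
B: W (go to F, an L position)
The losing starting vertices are exactly the entries labelled L in this table (3 of them).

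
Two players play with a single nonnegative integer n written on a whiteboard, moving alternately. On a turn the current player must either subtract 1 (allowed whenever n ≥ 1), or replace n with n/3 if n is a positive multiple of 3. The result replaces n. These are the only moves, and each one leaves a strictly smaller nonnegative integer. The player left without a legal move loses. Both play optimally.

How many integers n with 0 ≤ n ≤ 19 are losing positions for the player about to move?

Classify positions by backward induction: terminal positions (no move available) are L. From any other position, the mover wins iff some move reaches an L.
n=0: no move → L
n=1: →0(L), so W
n=2: →1(W) only, which is W, so L
n=3: →2(L), so W
n=4: →3(W) only, which is W, so L
n=5: →4(L), so W
n=6: →2(L), so W
n=7: →6(W) only, which is W, so L
n=8: →7(L), so W
n=9: →3(W), 8(W) — all W, so L
n=10: →9(L), so W
n=11: →10(W) only, which is W, so L
n=12: →4(L), so W
n=13: →12(W) only, which is W, so L
n=14: →13(L), so W
n=15: →5(W), 14(W) — all W, so L
n=16: →15(L), so W
n=17: →16(W) only, which is W, so L
n=18: →17(L), so W
n=19: →18(W) only, which is W, so L
L entries with 0 ≤ n ≤ 19: n = 0, 2, 4, 7, 9, 11, 13, 15, 17, 19; that makes 10.

10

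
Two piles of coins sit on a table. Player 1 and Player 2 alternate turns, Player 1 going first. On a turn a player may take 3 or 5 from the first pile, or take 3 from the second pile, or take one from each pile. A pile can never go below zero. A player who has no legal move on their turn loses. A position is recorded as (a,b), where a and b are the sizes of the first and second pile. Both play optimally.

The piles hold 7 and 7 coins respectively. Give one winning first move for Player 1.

Move to (4,7).

Build the W/L table. Terminal = L. A non-terminal position is W if it has a move to some L; otherwise it is L.
No move ever increases a pile, so every position that can arise here has a ≤ 7 and b ≤ 7; it is enough to label the cells with 0 ≤ a ≤ 7 and 0 ≤ b ≤ 7.
Every move lowers a or b (never raises either), so fill the grid row by row in increasing a, and left to right within a row: each cell's successors are then already labelled.
      b=0  b=1  b=2  b=3  b=4  b=5  b=6  b=7
a=0:    L    L    L    W    W    W    L    L
a=1:    L    W    W    W    L    L    L    W
a=2:    L    W    L    W    L    W    W    W
a=3:    W    W    W    W    L    W    W    W
a=4:    W    L    L    L    W    W    W    L
a=5:    W    W    W    W    W    L    W    W
a=6:    W    L    L    L    W    W    W    L
a=7:    W    W    W    W    W    L    L    W
Cells with no legal move (terminal, hence L): (0,0), (0,1), (0,2), (1,0), (2,0).
The remaining L cells, each justified by listing all of its moves:
(0,6): only reaches (0,3)(W), which is W → L
(0,7): only reaches (0,4)(W), which is W → L
(1,4): only reaches (1,1)(W), (0,3)(W), all W → L
(1,5): only reaches (1,2)(W), (0,4)(W), all W → L
(1,6): only reaches (1,3)(W), (0,5)(W), all W → L
(2,2): only reaches (1,1)(W), which is W → L
(2,4): only reaches (2,1)(W), (1,3)(W), all W → L
(3,4): only reaches (0,4)(W), (3,1)(W), (2,3)(W), all W → L
(4,1): only reaches (1,1)(W), (3,0)(W), all W → L
(4,2): only reaches (1,2)(W), (3,1)(W), all W → L
(4,3): only reaches (1,3)(W), (4,0)(W), (3,2)(W), all W → L
(4,7): only reaches (1,7)(W), (4,4)(W), (3,6)(W), all W → L
(5,5): only reaches (2,5)(W), (0,5)(W), (5,2)(W), (4,4)(W), all W → L
(6,1): only reaches (3,1)(W), (1,1)(W), (5,0)(W), all W → L
(6,2): only reaches (3,2)(W), (1,2)(W), (5,1)(W), all W → L
(6,3): only reaches (3,3)(W), (1,3)(W), (6,0)(W), (5,2)(W), all W → L
(6,7): only reaches (3,7)(W), (1,7)(W), (6,4)(W), (5,6)(W), all W → L
(7,5): only reaches (4,5)(W), (2,5)(W), (7,2)(W), (6,4)(W), all W → L
(7,6): only reaches (4,6)(W), (2,6)(W), (7,3)(W), (6,5)(W), all W → L
Every other cell has at least one move into one of the L cells above, so it is W.
From (7,7), the L positions reachable in one move are: (4,7).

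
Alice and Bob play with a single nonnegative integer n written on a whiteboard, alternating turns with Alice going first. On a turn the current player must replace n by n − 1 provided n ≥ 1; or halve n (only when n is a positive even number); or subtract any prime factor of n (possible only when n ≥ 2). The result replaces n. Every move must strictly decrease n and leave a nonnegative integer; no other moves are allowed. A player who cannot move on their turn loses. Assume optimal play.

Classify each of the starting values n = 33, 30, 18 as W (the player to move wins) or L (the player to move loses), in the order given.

Build the W/L table. Terminal = L. A non-terminal position is W if it has a move to some L; otherwise it is L.
n=0: no move → L
n=1: can move to 0, which is L ⇒ W
n=2: can move to 0, which is L ⇒ W
n=3: can move to 0, which is L ⇒ W
n=4: moves to 2(W), 3(W); every one is W ⇒ L
n=5: can move to 0, which is L ⇒ W
n=6: can move to 4, which is L ⇒ W
n=7: can move to 0, which is L ⇒ W
n=8: can move to 4, which is L ⇒ W
n=9: moves to 6(W), 8(W); every one is W ⇒ L
n=10: can move to 9, which is L ⇒ W
n=11: can move to 0, which is L ⇒ W
n=12: can move to 9, which is L ⇒ W
n=13: can move to 0, which is L ⇒ W
n=14: moves to 7(W), 12(W), 13(W); every one is W ⇒ L
n=15: can move to 14, which is L ⇒ W
n=16: can move to 14, which is L ⇒ W
n=17: can move to 0, which is L ⇒ W
n=18: can move to 9, which is L ⇒ W
n=19: can move to 0, which is L ⇒ W
n=20: moves to 10(W), 15(W), 18(W), 19(W); every one is W ⇒ L
n=21: can move to 14, which is L ⇒ W
n=22: can move to 20, which is L ⇒ W
n=23: can move to 0, which is L ⇒ W
n=24: moves to 12(W), 21(W), 22(W), 23(W); every one is W ⇒ L
n=25: can move to 20, which is L ⇒ W
n=26: can move to 24, which is L ⇒ W
n=27: can move to 24, which is L ⇒ W
n=28: can move to 14, which is L ⇒ W
n=29: can move to 0, which is L ⇒ W
n=30: moves to 15(W), 25(W), 27(W), 28(W), 29(W); every one is W ⇒ L
n=31: can move to 0, which is L ⇒ W
n=32: can move to 30, which is L ⇒ W
n=33: can move to 30, which is L ⇒ W

33: W, 30: L, 18: W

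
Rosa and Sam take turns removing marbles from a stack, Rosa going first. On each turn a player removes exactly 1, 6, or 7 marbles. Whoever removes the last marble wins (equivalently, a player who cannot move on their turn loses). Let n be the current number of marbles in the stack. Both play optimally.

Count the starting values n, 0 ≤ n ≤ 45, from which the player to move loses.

12

Build the W/L table. Terminal = L. A non-terminal position is W if it has a move to some L; otherwise it is L.
n=0: no move → L
n=1: can move to 0, which is L ⇒ W
n=2: the only move is to 1(W), a W ⇒ L
n=3: can move to 2, which is L ⇒ W
n=4: the only move is to 3(W), a W ⇒ L
n=5: can move to 4, which is L ⇒ W
n=6: can move to 0, which is L ⇒ W
n=7: can move to 0, which is L ⇒ W
n=8: can move to 2, which is L ⇒ W
n=9: can move to 2, which is L ⇒ W
n=10: can move to 4, which is L ⇒ W
n=11: can move to 4, which is L ⇒ W
n=12: moves to 11(W), 6(W), 5(W); every one is W ⇒ L
n=13: can move to 12, which is L ⇒ W
n=14: moves to 13(W), 8(W), 7(W); every one is W ⇒ L
n=15: can move to 14, which is L ⇒ W
n=16: moves to 15(W), 10(W), 9(W); every one is W ⇒ L
n=17: can move to 16, which is L ⇒ W
n=18: can move to 12, which is L ⇒ W
n=19: can move to 12, which is L ⇒ W
n=20: can move to 14, which is L ⇒ W
n=21: can move to 14, which is L ⇒ W
n=22: can move to 16, which is L ⇒ W
n=23: can move to 16, which is L ⇒ W
n=24: moves to 23(W), 18(W), 17(W); every one is W ⇒ L
n=25: can move to 24, which is L ⇒ W
n=26: moves to 25(W), 20(W), 19(W); every one is W ⇒ L
n=27: can move to 26, which is L ⇒ W
n=28: moves to 27(W), 22(W), 21(W); every one is W ⇒ L
n=29: can move to 28, which is L ⇒ W
n=30: can move to 24, which is L ⇒ W
n=31: can move to 24, which is L ⇒ W
n=32: can move to 26, which is L ⇒ W
n=33: can move to 26, which is L ⇒ W
n=34: can move to 28, which is L ⇒ W
n=35: can move to 28, which is L ⇒ W
n=36: moves to 35(W), 30(W), 29(W); every one is W ⇒ L
n=37: can move to 36, which is L ⇒ W
n=38: moves to 37(W), 32(W), 31(W); every one is W ⇒ L
n=39: can move to 38, which is L ⇒ W
n=40: moves to 39(W), 34(W), 33(W); every one is W ⇒ L
n=41: can move to 40, which is L ⇒ W
n=42: can move to 36, which is L ⇒ W
n=43: can move to 36, which is L ⇒ W
n=44: can move to 38, which is L ⇒ W
n=45: can move to 38, which is L ⇒ W
L entries with 0 ≤ n ≤ 45: n = 0, 2, 4, 12, 14, 16, 24, 26, 28, 36, 38, 40; that makes 12.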